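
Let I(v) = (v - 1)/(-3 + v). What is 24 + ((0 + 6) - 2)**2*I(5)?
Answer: 56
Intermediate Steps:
I(v) = (-1 + v)/(-3 + v)
24 + ((0 + 6) - 2)**2*I(5) = 24 + ((0 + 6) - 2)**2*((-1 + 5)/(-3 + 5)) = 24 + (6 - 2)**2*(4/2) = 24 + 4**2*((1/2)*4) = 24 + 16*2 = 24 + 32 = 56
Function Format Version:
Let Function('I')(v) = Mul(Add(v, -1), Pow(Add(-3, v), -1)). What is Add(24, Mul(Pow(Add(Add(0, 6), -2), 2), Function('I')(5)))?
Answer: 56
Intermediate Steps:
Function('I')(v) = Mul(Pow(Add(-3, v), -1), Add(-1, v)) (Function('I')(v) = Mul(Add(-1, v), Pow(Add(-3, v), -1)) = Mul(Pow(Add(-3, v), -1), Add(-1, v)))
Add(24, Mul(Pow(Add(Add(0, 6), -2), 2), Function('I')(5))) = Add(24, Mul(Pow(Add(Add(0, 6), -2), 2), Mul(Pow(Add(-3, 5), -1), Add(-1, 5)))) = Add(24, Mul(Pow(Add(6, -2), 2), Mul(Pow(2, -1), 4))) = Add(24, Mul(Pow(4, 2), Mul(Rational(1, 2), 4))) = Add(24, Mul(16, 2)) = Add(24, 32) = 56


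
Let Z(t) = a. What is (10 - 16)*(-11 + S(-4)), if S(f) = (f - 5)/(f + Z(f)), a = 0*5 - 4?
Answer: 237/4 ≈ 59.250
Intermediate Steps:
a = -4 (a = 0 - 4 = -4)
Z(t) = -4
S(f) = (-5 + f)/(-4 + f) (S(f) = (f - 5)/(f - 4) = (-5 + f)/(-4 + f))
(10 - 16)*(-11 + S(-4)) = (10 - 16)*(-11 + (-5 - 4)/(-4 - 4)) = -6*(-11 - 9/(-8)) = -6*(-11 - ⅛*(-9)) = -6*(-11 + 9/8) = -6*(-79/8) = 237/4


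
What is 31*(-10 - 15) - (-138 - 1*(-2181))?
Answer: -2818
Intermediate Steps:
31*(-10 - 15) - (-138 - 1*(-2181)) = 31*(-25) - (-138 + 2181) = -775 - 1*2043 = -775 - 2043 = -2818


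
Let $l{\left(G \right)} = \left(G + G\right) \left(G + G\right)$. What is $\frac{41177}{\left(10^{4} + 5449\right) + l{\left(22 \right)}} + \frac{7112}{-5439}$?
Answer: $\frac{4777123}{4502715} \approx 1.0609$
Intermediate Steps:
$l{\left(G \right)} = 4 G^{2}$ ($l{\left(G \right)} = 2 G 2 G = 4 G^{2}$)
$\frac{41177}{\left(10^{4} + 5449\right) + l{\left(22 \right)}} + \frac{7112}{-5439} = \frac{41177}{\left(10^{4} + 5449\right) + 4 \cdot 22^{2}} + \frac{7112}{-5439} = \frac{41177}{\left(10000 + 5449\right) + 4 \cdot 484} + 7112 \left(- \frac{1}{5439}\right) = \frac{41177}{15449 + 1936} - \frac{1016}{777} = \frac{41177}{17385} - \frac{1016}{777} = \frac{4777123}{4502715}$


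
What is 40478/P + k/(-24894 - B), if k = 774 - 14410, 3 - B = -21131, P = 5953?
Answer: 486074123/68501171 ≈ 7.0958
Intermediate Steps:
B = 21134 (B = 3 - 1*(-21131) = 3 + 21131 = 21134)
k = -13636
40478/P + k/(-24894 - B) = 40478/5953 - 13636/(-24894 - 1*21134) = 40478*(1/5953) - 13636/(-24894 - 21134) = 40478/5953 - 13636/(-46028) = 40478/5953 - 13636*(-1/46028) = 40478/5953 + 3409/11507 = 486074123/68501171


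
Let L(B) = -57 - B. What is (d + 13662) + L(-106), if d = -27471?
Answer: -13760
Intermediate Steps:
(d + 13662) + L(-106) = (-27471 + 13662) + (-57 - 1*(-106)) = -13809 + (-57 + 106) = -13809 + 49 = -13760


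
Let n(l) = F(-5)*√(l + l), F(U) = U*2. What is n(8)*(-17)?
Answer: 680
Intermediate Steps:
F(U) = 2*U
n(l) = -10*√2*√l (n(l) = (2*(-5))*√(l + l) = -10*√2*√l)
n(8)*(-17) = -10*√2*√8*(-17) = -10*√2*2*√2*(-17) = -40*(-17) = 680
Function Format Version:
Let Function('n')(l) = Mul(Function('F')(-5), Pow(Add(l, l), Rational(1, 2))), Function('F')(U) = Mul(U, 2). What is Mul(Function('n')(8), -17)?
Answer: 680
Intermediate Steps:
Function('F')(U) = Mul(2, U)
Function('n')(l) = Mul(-10, Pow(2, Rational(1, 2)), Pow(l, Rational(1, 2))) (Function('n')(l) = Mul(Mul(2, -5), Pow(Add(l, l), Rational(1, 2))) = Mul(-10, Pow(Mul(2, l), Rational(1, 2))) = Mul(-10, Mul(Pow(2, Rational(1, 2)), Pow(l, Rational(1, 2)))) = Mul(-10, Pow(2, Rational(1, 2)), Pow(l, Rational(1, 2))))
Mul(Function('n')(8), -17) = Mul(Mul(-10, Pow(2, Rational(1, 2)), Pow(8, Rational(1, 2))), -17) = Mul(Mul(-10, Pow(2, Rational(1, 2)), Mul(2, Pow(2, Rational(1, 2)))), -17) = Mul(-40, -17) = 680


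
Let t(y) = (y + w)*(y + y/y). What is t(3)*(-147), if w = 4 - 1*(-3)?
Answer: -5880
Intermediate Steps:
w = 7 (w = 4 + 3 = 7)
t(y) = (1 + y)*(7 + y) (t(y) = (y + 7)*(y + y/y) = (7 + y)*(y + 1) = (7 + y)*(1 + y) = (1 + y)*(7 + y))
t(3)*(-147) = (7 + 3² + 8*3)*(-147) = (7 + 9 + 24)*(-147) = 40*(-147) = -5880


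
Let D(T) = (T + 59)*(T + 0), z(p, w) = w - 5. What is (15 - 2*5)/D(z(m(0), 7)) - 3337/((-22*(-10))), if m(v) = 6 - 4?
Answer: -203007/13420 ≈ -15.127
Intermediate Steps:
m(v) = 2
z(p, w) = -5 + w
D(T) = T*(59 + T) (D(T) = (59 + T)*T = T*(59 + T))
(15 - 2*5)/D(z(m(0), 7)) - 3337/((-22*(-10))) = (15 - 2*5)/(((-5 + 7)*(59 + (-5 + 7)))) - 3337/((-22*(-10))) = (15 - 10)/((2*(59 + 2))) - 3337/220 = 5/((2*61)) - 3337*1/220 = 5/122 - 3337/220 = -203007/13420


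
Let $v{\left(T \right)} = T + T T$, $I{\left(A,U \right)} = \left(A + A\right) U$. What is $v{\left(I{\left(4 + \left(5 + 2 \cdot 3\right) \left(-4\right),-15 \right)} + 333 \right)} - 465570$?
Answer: $1886052$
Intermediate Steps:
$I{\left(A,U \right)} = 2 A U$
$v{\left(T \right)} = T + T^{2}$
$v{\left(I{\left(4 + \left(5 + 2 \cdot 3\right) \left(-4\right),-15 \right)} + 333 \right)} - 465570 = \left(2 \left(4 + \left(5 + 2 \cdot 3\right) \left(-4\right)\right) \left(-15\right) + 333\right) \left(1 + \left(2 \left(4 + \left(5 + 2 \cdot 3\right) \left(-4\right)\right) \left(-15\right) + 333\right)\right) - 465570 = \left(2 \left(4 + \left(5 + 6\right) \left(-4\right)\right) \left(-15\right) + 333\right) \left(1 + \left(2 \left(4 + \left(5 + 6\right) \left(-4\right)\right) \left(-15\right) + 333\right)\right) - 465570 = \left(2 \left(4 + 11 \left(-4\right)\right) \left(-15\right) + 333\right) \left(1 + \left(2 \left(4 + 11 \left(-4\right)\right) \left(-15\right) + 333\right)\right) - 465570 = \left(2 \left(4 - 44\right) \left(-15\right) + 333\right) \left(1 + \left(2 \left(4 - 44\right) \left(-15\right) + 333\right)\right) - 465570 = \left(2 \left(-40\right) \left(-15\right) + 333\right) \left(1 + \left(2 \left(-40\right) \left(-15\right) + 333\right)\right) - 465570 = \left(1200 + 333\right) \left(1 + \left(1200 + 333\right)\right) - 465570 = 1533 \left(1 + 1533\right) - 465570 = 1533 \cdot 1534 - 465570 = 2351622 - 465570 = 1886052$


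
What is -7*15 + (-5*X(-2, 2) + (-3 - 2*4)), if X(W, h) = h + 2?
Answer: -136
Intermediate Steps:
X(W, h) = 2 + h
-7*15 + (-5*X(-2, 2) + (-3 - 2*4)) = -7*15 + (-5*(2 + 2) + (-3 - 2*4)) = -105 + (-5*4 + (-3 - 8)) = -105 + (-20 - 11) = -105 - 31 = -136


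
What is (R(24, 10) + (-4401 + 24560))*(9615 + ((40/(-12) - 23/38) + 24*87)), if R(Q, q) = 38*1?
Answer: 1417715659/6 ≈ 2.3629e+8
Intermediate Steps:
R(Q, q) = 38
(R(24, 10) + (-4401 + 24560))*(9615 + ((40/(-12) - 23/38) + 24*87)) = (38 + (-4401 + 24560))*(9615 + ((40/(-12) - 23/38) + 24*87)) = (38 + 20159)*(9615 + ((40*(-1/12) - 23*1/38) + 2088)) = 20197*(9615 + ((-10/3 - 23/38) + 2088)) = 20197*(9615 + (-449/114 + 2088)) = 20197*(9615 + 237583/114) = 20197*(1333693/114) = 1417715659/6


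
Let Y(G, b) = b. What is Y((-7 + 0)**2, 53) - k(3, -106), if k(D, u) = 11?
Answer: 42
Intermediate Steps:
Y((-7 + 0)**2, 53) - k(3, -106) = 53 - 1*11 = 53 - 11 = 42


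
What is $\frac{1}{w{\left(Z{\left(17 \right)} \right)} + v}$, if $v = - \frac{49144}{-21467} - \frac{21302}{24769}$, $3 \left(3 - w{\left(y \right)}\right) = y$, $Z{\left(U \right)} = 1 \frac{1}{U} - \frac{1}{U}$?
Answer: $\frac{531716123}{2355106071} \approx 0.22577$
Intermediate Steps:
$Z{\left(U \right)} = 0$ ($Z{\left(U \right)} = \frac{1}{U} - \frac{1}{U} = 0$)
$w{\left(y \right)} = 3 - \frac{y}{3}$
$v = \frac{759957702}{531716123}$ ($v = \left(-49144\right) \left(- \frac{1}{21467}\right) - \frac{21302}{24769} = \frac{49144}{21467} - \frac{21302}{24769} = \frac{759957702}{531716123} \approx 1.4293$)
$\frac{1}{w{\left(Z{\left(17 \right)} \right)} + v} = \frac{1}{\left(3 - 0\right) + \frac{759957702}{531716123}} = \frac{1}{\left(3 + 0\right) + \frac{759957702}{531716123}} = \frac{1}{3 + \frac{759957702}{531716123}} = \frac{1}{\frac{2355106071}{531716123}} = \frac{531716123}{2355106071}$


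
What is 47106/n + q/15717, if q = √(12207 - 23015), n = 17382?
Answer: 7851/2897 + 2*I*√2702/15717 ≈ 2.71 + 0.0066146*I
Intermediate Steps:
q = 2*I*√2702 (q = √(-10808) = 2*I*√2702 ≈ 103.96*I)
47106/n + q/15717 = 47106/17382 + (2*I*√2702)/15717 = 47106*(1/17382) + (2*I*√2702)*(1/15717) = 7851/2897 + 2*I*√2702/15717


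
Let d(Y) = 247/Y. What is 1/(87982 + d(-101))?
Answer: 101/8885935 ≈ 1.1366e-5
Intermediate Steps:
1/(87982 + d(-101)) = 1/(87982 + 247/(-101)) = 1/(87982 + 247*(-1/101)) = 1/(87982 - 247/101) = 1/(8885935/101) = 101/8885935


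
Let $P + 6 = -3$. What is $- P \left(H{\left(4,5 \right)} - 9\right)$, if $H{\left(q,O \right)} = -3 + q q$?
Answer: $36$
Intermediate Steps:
$H{\left(q,O \right)} = -3 + q^{2}$
$P = -9$ ($P = -6 - 3 = -9$)
$- P \left(H{\left(4,5 \right)} - 9\right) = - \left(-9\right) \left(\left(-3 + 4^{2}\right) - 9\right) = - \left(-9\right) \left(\left(-3 + 16\right) - 9\right) = - \left(-9\right) \left(13 - 9\right) = - \left(-9\right) 4 = \left(-1\right) \left(-36\right) = 36$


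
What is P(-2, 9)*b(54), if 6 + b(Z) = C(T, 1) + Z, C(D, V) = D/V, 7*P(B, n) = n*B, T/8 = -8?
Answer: 288/7 ≈ 41.143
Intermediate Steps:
T = -64 (T = 8*(-8) = -64)
P(B, n) = B*n/7 (P(B, n) = (n*B)/7 = (B*n)/7 = B*n/7)
b(Z) = -70 + Z (b(Z) = -6 + (-64/1 + Z) = -6 + (-64*1 + Z) = -6 + (-64 + Z) = -70 + Z)
P(-2, 9)*b(54) = ((1/7)*(-2)*9)*(-70 + 54) = -18/7*(-16) = 288/7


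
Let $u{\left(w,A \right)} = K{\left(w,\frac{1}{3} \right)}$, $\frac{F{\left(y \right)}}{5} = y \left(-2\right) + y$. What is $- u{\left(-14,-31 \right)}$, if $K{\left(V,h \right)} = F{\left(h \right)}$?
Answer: $\frac{5}{3} \approx 1.6667$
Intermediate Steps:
$F{\left(y \right)} = - 5 y$ ($F{\left(y \right)} = 5 \left(y \left(-2\right) + y\right) = 5 \left(- 2 y + y\right) = 5 \left(- y\right) = - 5 y$)
$K{\left(V,h \right)} = - 5 h$
$u{\left(w,A \right)} = - \frac{5}{3}$
$- u{\left(-14,-31 \right)} = \left(-1\right) \left(- \frac{5}{3}\right) = \frac{5}{3}$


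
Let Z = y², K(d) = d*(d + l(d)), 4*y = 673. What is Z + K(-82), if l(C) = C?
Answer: 668097/16 ≈ 41756.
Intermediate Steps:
y = 673/4 (y = (¼)*673 = 673/4 ≈ 168.25)
K(d) = 2*d² (K(d) = d*(d + d) = d*(2*d) = 2*d²)
Z = 452929/16 (Z = (673/4)² = 452929/16 ≈ 28308.)
Z + K(-82) = 452929/16 + 2*(-82)² = 452929/16 + 2*6724 = 452929/16 + 13448 = 668097/16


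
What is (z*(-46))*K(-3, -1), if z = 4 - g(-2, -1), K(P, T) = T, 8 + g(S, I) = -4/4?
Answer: 598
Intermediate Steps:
g(S, I) = -9 (g(S, I) = -8 - 4/4 = -8 - 4*¼ = -8 - 1 = -9)
z = 13 (z = 4 - 1*(-9) = 4 + 9 = 13)
(z*(-46))*K(-3, -1) = (13*(-46))*(-1) = -598*(-1) = 598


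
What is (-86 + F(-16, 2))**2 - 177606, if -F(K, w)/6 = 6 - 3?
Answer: -166790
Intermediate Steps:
F(K, w) = -18 (F(K, w) = -6*(6 - 3) = -6*3 = -18)
(-86 + F(-16, 2))**2 - 177606 = (-86 - 18)**2 - 177606 = (-104)**2 - 177606 = 10816 - 177606 = -166790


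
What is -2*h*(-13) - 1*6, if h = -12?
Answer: -318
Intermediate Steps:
-2*h*(-13) - 1*6 = -2*(-12)*(-13) - 1*6 = 24*(-13) - 6 = -312 - 6 = -318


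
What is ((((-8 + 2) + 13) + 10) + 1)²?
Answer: 324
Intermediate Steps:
((((-8 + 2) + 13) + 10) + 1)² = (((-6 + 13) + 10) + 1)² = ((7 + 10) + 1)² = (17 + 1)² = 18² = 324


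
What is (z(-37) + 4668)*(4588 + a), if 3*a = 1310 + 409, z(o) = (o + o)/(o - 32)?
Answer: 1662698726/69 ≈ 2.4097e+7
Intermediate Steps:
z(o) = 2*o/(-32 + o) (z(o) = (2*o)/(-32 + o) = 2*o/(-32 + o))
a = 573 (a = (1310 + 409)/3 = (⅓)*1719 = 573)
(z(-37) + 4668)*(4588 + a) = (2*(-37)/(-32 - 37) + 4668)*(4588 + 573) = (2*(-37)/(-69) + 4668)*5161 = (2*(-37)*(-1/69) + 4668)*5161 = (74/69 + 4668)*5161 = (322166/69)*5161 = 1662698726/69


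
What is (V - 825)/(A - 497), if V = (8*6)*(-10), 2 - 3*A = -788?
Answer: 3915/701 ≈ 5.5849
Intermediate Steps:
A = 790/3 (A = ⅔ - ⅓*(-788) = ⅔ + 788/3 = 790/3 ≈ 263.33)
V = -480 (V = 48*(-10) = -480)
(V - 825)/(A - 497) = (-480 - 825)/(790/3 - 497) = -1305/(-701/3) = -1305*(-3/701) = 3915/701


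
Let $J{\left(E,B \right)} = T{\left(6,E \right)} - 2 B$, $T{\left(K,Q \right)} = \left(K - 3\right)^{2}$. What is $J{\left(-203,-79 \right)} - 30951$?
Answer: $-30784$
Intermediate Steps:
$T{\left(K,Q \right)} = \left(-3 + K\right)^{2}$
$J{\left(E,B \right)} = 9 - 2 B$ ($J{\left(E,B \right)} = \left(-3 + 6\right)^{2} - 2 B = 3^{2} - 2 B = 9 - 2 B$)
$J{\left(-203,-79 \right)} - 30951 = \left(9 - -158\right) - 30951 = \left(9 + 158\right) - 30951 = 167 - 30951 = -30784$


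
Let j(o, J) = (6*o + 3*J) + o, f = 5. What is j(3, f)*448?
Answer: 16128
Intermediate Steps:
j(o, J) = 3*J + 7*o (j(o, J) = (3*J + 6*o) + o = 3*J + 7*o)
j(3, f)*448 = (3*5 + 7*3)*448 = (15 + 21)*448 = 36*448 = 16128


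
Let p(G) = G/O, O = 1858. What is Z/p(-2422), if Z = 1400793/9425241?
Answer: -433778899/3804655617 ≈ -0.11401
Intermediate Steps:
p(G) = G/1858
Z = 466931/3141747 (Z = 1400793*(1/9425241) = 466931/3141747 ≈ 0.14862)
Z/p(-2422) = 466931/(3141747*(((1/1858)*(-2422)))) = 466931/(3141747*(-1211/929)) = (466931/3141747)*(-929/1211) = -433778899/3804655617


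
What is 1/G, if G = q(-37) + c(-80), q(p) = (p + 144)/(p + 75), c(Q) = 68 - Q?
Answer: 38/5731 ≈ 0.0066306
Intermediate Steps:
q(p) = (144 + p)/(75 + p)
G = 5731/38 (G = (144 - 37)/(75 - 37) + (68 - 1*(-80)) = 107/38 + (68 + 80) = (1/38)*107 + 148 = 107/38 + 148 = 5731/38 ≈ 150.82)
1/G = 1/(5731/38) = 38/5731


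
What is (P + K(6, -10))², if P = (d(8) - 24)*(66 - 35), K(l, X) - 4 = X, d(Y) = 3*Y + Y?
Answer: 58564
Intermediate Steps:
d(Y) = 4*Y
K(l, X) = 4 + X
P = 248 (P = (4*8 - 24)*(66 - 35) = (32 - 24)*31 = 8*31 = 248)
(P + K(6, -10))² = (248 + (4 - 10))² = (248 - 6)² = 242² = 58564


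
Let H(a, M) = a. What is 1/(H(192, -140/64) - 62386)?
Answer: -1/62194 ≈ -1.6079e-5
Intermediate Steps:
1/(H(192, -140/64) - 62386) = 1/(192 - 62386) = 1/(-62194) = -1/62194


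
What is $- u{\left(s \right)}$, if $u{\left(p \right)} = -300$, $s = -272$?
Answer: $300$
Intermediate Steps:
$- u{\left(s \right)} = \left(-1\right) \left(-300\right) = 300$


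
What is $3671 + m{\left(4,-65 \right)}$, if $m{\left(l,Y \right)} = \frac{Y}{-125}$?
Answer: $\frac{91788}{25} \approx 3671.5$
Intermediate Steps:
$m{\left(l,Y \right)} = - \frac{Y}{125}$ ($m{\left(l,Y \right)} = Y \left(- \frac{1}{125}\right) = - \frac{Y}{125}$)
$3671 + m{\left(4,-65 \right)} = 3671 - - \frac{13}{25} = 3671 + \frac{13}{25} = \frac{91788}{25}$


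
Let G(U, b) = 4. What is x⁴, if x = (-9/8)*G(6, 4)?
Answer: 6561/16 ≈ 410.06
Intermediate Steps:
x = -9/2 (x = -9/8*4 = -9/2 ≈ -4.5000)
x⁴ = (-9/2)⁴ = 6561/16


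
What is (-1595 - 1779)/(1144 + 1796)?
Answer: -241/210 ≈ -1.1476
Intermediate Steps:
(-1595 - 1779)/(1144 + 1796) = -3374/2940 = -3374*1/2940 = -241/210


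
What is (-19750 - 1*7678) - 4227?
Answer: -31655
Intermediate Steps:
(-19750 - 1*7678) - 4227 = (-19750 - 7678) - 4227 = -27428 - 4227 = -31655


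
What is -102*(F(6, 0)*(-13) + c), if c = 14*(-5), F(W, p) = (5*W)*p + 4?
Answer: 12444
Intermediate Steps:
F(W, p) = 4 + 5*W*p (F(W, p) = 5*W*p + 4 = 4 + 5*W*p)
c = -70
-102*(F(6, 0)*(-13) + c) = -102*((4 + 5*6*0)*(-13) - 70) = -102*((4 + 0)*(-13) - 70) = -102*(4*(-13) - 70) = -102*(-52 - 70) = -102*(-122) = 12444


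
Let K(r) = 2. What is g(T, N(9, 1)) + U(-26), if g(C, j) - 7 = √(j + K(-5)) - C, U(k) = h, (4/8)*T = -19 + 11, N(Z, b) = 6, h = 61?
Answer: 84 + 2*√2 ≈ 86.828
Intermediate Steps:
T = -16 (T = 2*(-19 + 11) = 2*(-8) = -16)
U(k) = 61
g(C, j) = 7 + √(2 + j) - C (g(C, j) = 7 + (√(j + 2) - C) = 7 + (√(2 + j) - C) = 7 + √(2 + j) - C)
g(T, N(9, 1)) + U(-26) = (7 + √(2 + 6) - 1*(-16)) + 61 = (7 + √8 + 16) + 61 = (7 + 2*√2 + 16) + 61 = (23 + 2*√2) + 61 = 84 + 2*√2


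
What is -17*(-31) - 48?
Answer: 479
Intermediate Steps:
-17*(-31) - 48 = 527 - 48 = 479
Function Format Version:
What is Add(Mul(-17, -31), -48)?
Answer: 479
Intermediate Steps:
Add(Mul(-17, -31), -48) = Add(527, -48) = 479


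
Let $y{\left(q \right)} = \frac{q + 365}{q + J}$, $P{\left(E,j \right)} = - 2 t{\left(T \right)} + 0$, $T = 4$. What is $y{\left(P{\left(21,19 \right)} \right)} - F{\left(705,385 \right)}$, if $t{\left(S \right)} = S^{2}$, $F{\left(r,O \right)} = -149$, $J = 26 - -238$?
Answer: $\frac{34901}{232} \approx 150.44$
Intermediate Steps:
$J = 264$ ($J = 26 + 238 = 264$)
$P{\left(E,j \right)} = -32$ ($P{\left(E,j \right)} = - 2 \cdot 4^{2} + 0 = \left(-2\right) 16 + 0 = -32 + 0 = -32$)
$y{\left(q \right)} = \frac{365 + q}{264 + q}$ ($y{\left(q \right)} = \frac{q + 365}{q + 264} = \frac{365 + q}{264 + q}$)
$y{\left(P{\left(21,19 \right)} \right)} - F{\left(705,385 \right)} = \frac{365 - 32}{264 - 32} - -149 = \frac{1}{232} \cdot 333 + 149 = \frac{333}{232} + 149 = \frac{34901}{232}$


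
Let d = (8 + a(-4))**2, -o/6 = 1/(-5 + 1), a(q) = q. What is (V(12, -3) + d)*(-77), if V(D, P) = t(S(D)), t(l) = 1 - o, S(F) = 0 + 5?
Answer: -2387/2 ≈ -1193.5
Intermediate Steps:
o = 3/2 (o = -6/(-5 + 1) = -6/(-4) = -6*(-1/4) = 3/2 ≈ 1.5000)
S(F) = 5
t(l) = -1/2 (t(l) = 1 - 1*3/2 = 1 - 3/2 = -1/2)
V(D, P) = -1/2
d = 16 (d = (8 - 4)**2 = 4**2 = 16)
(V(12, -3) + d)*(-77) = (-1/2 + 16)*(-77) = (31/2)*(-77) = -2387/2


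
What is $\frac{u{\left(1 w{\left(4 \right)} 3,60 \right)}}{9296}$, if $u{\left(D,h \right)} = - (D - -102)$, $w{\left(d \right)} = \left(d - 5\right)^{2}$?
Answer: $- \frac{15}{1328} \approx -0.011295$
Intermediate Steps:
$w{\left(d \right)} = \left(-5 + d\right)^{2}$
$u{\left(D,h \right)} = -102 - D$ ($u{\left(D,h \right)} = - (D + 102) = - (102 + D) = -102 - D$)
$\frac{u{\left(1 w{\left(4 \right)} 3,60 \right)}}{9296} = \frac{-102 - 1 \left(-5 + 4\right)^{2} \cdot 3}{9296} = \left(-102 - 1 \left(-1\right)^{2} \cdot 3\right) \frac{1}{9296} = \left(-102 - 1 \cdot 1 \cdot 3\right) \frac{1}{9296} = \left(-102 - 1 \cdot 3\right) \frac{1}{9296} = \left(-102 - 3\right) \frac{1}{9296} = \left(-105\right) \frac{1}{9296} = - \frac{15}{1328}$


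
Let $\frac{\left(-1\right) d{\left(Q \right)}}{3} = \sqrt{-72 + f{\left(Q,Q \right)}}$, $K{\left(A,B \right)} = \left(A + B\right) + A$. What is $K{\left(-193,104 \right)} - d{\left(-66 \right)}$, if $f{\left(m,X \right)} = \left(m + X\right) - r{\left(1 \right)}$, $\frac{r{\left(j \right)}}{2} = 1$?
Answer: $-282 + 3 i \sqrt{206} \approx -282.0 + 43.058 i$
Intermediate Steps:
$K{\left(A,B \right)} = B + 2 A$
$r{\left(j \right)} = 2$ ($r{\left(j \right)} = 2 \cdot 1 = 2$)
$f{\left(m,X \right)} = -2 + X + m$ ($f{\left(m,X \right)} = \left(m + X\right) - 2 = \left(X + m\right) - 2 = -2 + X + m$)
$d{\left(Q \right)} = - 3 \sqrt{-74 + 2 Q}$ ($d{\left(Q \right)} = - 3 \sqrt{-72 + \left(-2 + Q + Q\right)} = - 3 \sqrt{-72 + \left(-2 + 2 Q\right)} = - 3 \sqrt{-74 + 2 Q}$)
$K{\left(-193,104 \right)} - d{\left(-66 \right)} = \left(104 + 2 \left(-193\right)\right) - - 3 \sqrt{-74 + 2 \left(-66\right)} = \left(104 - 386\right) - - 3 \sqrt{-74 - 132} = -282 - - 3 \sqrt{-206} = -282 - - 3 i \sqrt{206} = -282 + 3 i \sqrt{206}$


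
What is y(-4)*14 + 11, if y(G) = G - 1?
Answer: -59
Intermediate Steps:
y(G) = -1 + G
y(-4)*14 + 11 = (-1 - 4)*14 + 11 = -5*14 + 11 = -70 + 11 = -59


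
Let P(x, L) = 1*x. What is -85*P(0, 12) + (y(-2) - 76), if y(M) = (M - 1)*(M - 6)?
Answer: -52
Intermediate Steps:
y(M) = (-1 + M)*(-6 + M)
P(x, L) = x
-85*P(0, 12) + (y(-2) - 76) = -85*0 + ((6 + (-2)**2 - 7*(-2)) - 76) = 0 + ((6 + 4 + 14) - 76) = 0 + (24 - 76) = 0 - 52 = -52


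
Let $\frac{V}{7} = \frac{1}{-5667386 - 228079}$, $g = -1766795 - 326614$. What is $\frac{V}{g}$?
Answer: $\frac{7}{12341619490185} \approx 5.6719 \cdot 10^{-13}$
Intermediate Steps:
$g = -2093409$
$V = - \frac{7}{5895465}$ ($V = \frac{7}{-5667386 - 228079} = \frac{7}{-5895465} = 7 \left(- \frac{1}{5895465}\right) = - \frac{7}{5895465} \approx -1.1874 \cdot 10^{-6}$)
$\frac{V}{g} = - \frac{7}{5895465 \left(-2093409\right)} = \left(- \frac{7}{5895465}\right) \left(- \frac{1}{2093409}\right) = \frac{7}{12341619490185}$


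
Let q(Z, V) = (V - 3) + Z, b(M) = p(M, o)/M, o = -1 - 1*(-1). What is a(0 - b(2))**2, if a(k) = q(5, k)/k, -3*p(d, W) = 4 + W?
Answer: 16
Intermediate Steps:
o = 0 (o = -1 + 1 = 0)
p(d, W) = -4/3 - W/3 (p(d, W) = -(4 + W)/3 = -4/3 - W/3)
b(M) = -4/(3*M) (b(M) = (-4/3 - 1/3*0)/M = (-4/3 + 0)/M = -4/(3*M))
q(Z, V) = -3 + V + Z (q(Z, V) = (-3 + V) + Z = -3 + V + Z)
a(k) = (2 + k)/k (a(k) = (-3 + k + 5)/k = (2 + k)/k)
a(0 - b(2))**2 = ((2 + (0 - (-4)/(3*2)))/(0 - (-4)/(3*2)))**2 = ((2 + (0 - 1*(-2/3)))/(0 - 1*(-2/3)))**2 = ((2 + (0 + 2/3))/(0 + 2/3))**2 = ((2 + 2/3)/(2/3))**2 = ((3/2)*(8/3))**2 = 4**2 = 16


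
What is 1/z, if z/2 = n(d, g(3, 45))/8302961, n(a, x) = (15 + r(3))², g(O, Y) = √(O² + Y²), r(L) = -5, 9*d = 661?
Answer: 8302961/200 ≈ 41515.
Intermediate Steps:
d = 661/9 (d = (⅑)*661 = 661/9 ≈ 73.444)
n(a, x) = 100 (n(a, x) = (15 - 5)² = 10² = 100)
z = 200/8302961 (z = 2*(100/8302961) = 200/8302961 ≈ 2.4088e-5)
1/z = 1/(200/8302961) = 8302961/200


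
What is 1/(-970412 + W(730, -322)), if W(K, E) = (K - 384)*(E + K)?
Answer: -1/829244 ≈ -1.2059e-6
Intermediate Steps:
W(K, E) = (-384 + K)*(E + K)
1/(-970412 + W(730, -322)) = 1/(-970412 + (730² - 384*(-322) - 384*730 - 322*730)) = 1/(-970412 + (532900 + 123648 - 280320 - 235060)) = 1/(-970412 + 141168) = 1/(-829244) = -1/829244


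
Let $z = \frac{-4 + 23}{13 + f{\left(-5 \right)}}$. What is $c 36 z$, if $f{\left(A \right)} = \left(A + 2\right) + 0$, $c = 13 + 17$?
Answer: $2052$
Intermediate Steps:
$c = 30$
$f{\left(A \right)} = 2 + A$ ($f{\left(A \right)} = \left(2 + A\right) + 0 = 2 + A$)
$z = \frac{19}{10}$ ($z = \frac{-4 + 23}{13 + \left(2 - 5\right)} = \frac{19}{13 - 3} = \frac{19}{10} \approx 1.9$)
$c 36 z = 30 \cdot 36 \cdot \frac{19}{10} = 1080 \cdot \frac{19}{10} = 2052$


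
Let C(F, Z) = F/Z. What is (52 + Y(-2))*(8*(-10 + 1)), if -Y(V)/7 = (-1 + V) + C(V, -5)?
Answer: -25272/5 ≈ -5054.4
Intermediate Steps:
Y(V) = 7 - 28*V/5 (Y(V) = -7*((-1 + V) + V/(-5)) = -7*((-1 + V) + V*(-1/5)) = -7*((-1 + V) - V/5) = -7*(-1 + 4*V/5) = 7 - 28*V/5)
(52 + Y(-2))*(8*(-10 + 1)) = (52 + (7 - 28/5*(-2)))*(8*(-10 + 1)) = (52 + (7 + 56/5))*(8*(-9)) = (52 + 91/5)*(-72) = (351/5)*(-72) = -25272/5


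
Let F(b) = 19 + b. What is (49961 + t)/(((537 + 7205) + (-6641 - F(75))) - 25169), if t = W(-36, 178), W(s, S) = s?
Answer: -49925/24162 ≈ -2.0663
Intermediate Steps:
t = -36
(49961 + t)/(((537 + 7205) + (-6641 - F(75))) - 25169) = (49961 - 36)/(((537 + 7205) + (-6641 - (19 + 75))) - 25169) = 49925/((7742 + (-6641 - 1*94)) - 25169) = 49925/((7742 + (-6641 - 94)) - 25169) = 49925/((7742 - 6735) - 25169) = 49925/(1007 - 25169) = 49925/(-24162) = 49925*(-1/24162) = -49925/24162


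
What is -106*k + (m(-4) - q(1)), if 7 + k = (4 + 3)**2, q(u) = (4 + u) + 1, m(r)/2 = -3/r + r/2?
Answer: -8921/2 ≈ -4460.5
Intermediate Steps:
m(r) = r - 6/r (m(r) = 2*(-3/r + r/2) = 2*(r/2 - 3/r) = r - 6/r)
q(u) = 5 + u
k = 42 (k = -7 + (4 + 3)**2 = -7 + 7**2 = -7 + 49 = 42)
-106*k + (m(-4) - q(1)) = -106*42 + ((-4 - 6/(-4)) - (5 + 1)) = -4452 + ((-4 - 6*(-1/4)) - 1*6) = -4452 + ((-4 + 3/2) - 6) = -4452 + (-5/2 - 6) = -4452 - 17/2 = -8921/2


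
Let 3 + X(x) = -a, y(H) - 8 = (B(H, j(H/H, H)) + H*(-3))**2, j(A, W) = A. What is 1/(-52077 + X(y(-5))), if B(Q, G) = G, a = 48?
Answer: -1/52128 ≈ -1.9184e-5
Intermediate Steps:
y(H) = 8 + (1 - 3*H)**2 (y(H) = 8 + (H/H + H*(-3))**2 = 8 + (1 - 3*H)**2)
X(x) = -51 (X(x) = -3 - 1*48 = -3 - 48 = -51)
1/(-52077 + X(y(-5))) = 1/(-52077 - 51) = 1/(-52128) = -1/52128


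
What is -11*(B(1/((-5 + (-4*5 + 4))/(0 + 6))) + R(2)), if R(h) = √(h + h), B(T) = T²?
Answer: -1122/49 ≈ -22.898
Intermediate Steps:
R(h) = √2*√h (R(h) = √(2*h) = √2*√h)
-11*(B(1/((-5 + (-4*5 + 4))/(0 + 6))) + R(2)) = -11*((1/((-5 + (-4*5 + 4))/(0 + 6)))² + √2*√2) = -11*((1/((-5 + (-20 + 4))/6))² + 2) = -11*((1/((-5 - 16)*(⅙)))² + 2) = -11*((1/(-21*⅙))² + 2) = -11*((1/(-7/2))² + 2) = -11*((-2/7)² + 2) = -11*(4/49 + 2) = -11*102/49 = -1122/49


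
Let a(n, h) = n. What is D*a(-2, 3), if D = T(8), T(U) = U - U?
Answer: 0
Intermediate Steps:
T(U) = 0
D = 0
D*a(-2, 3) = 0*(-2) = 0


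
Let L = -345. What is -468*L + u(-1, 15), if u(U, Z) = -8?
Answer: 161452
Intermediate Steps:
-468*L + u(-1, 15) = -468*(-345) - 8 = 161460 - 8 = 161452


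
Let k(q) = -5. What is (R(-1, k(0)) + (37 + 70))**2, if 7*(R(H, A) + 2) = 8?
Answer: 552049/49 ≈ 11266.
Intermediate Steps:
R(H, A) = -6/7 (R(H, A) = -2 + (1/7)*8 = -2 + 8/7 = -6/7)
(R(-1, k(0)) + (37 + 70))**2 = (-6/7 + (37 + 70))**2 = (-6/7 + 107)**2 = (743/7)**2 = 552049/49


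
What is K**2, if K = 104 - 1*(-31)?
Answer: 18225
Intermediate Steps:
K = 135 (K = 104 + 31 = 135)
K**2 = 135**2 = 18225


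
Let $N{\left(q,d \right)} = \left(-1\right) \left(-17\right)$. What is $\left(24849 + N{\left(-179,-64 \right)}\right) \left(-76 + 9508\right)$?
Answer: $234536112$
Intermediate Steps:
$N{\left(q,d \right)} = 17$
$\left(24849 + N{\left(-179,-64 \right)}\right) \left(-76 + 9508\right) = \left(24849 + 17\right) \left(-76 + 9508\right) = 24866 \cdot 9432 = 234536112$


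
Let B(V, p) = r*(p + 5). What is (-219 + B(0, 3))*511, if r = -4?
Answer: -128261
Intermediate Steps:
B(V, p) = -20 - 4*p (B(V, p) = -4*(p + 5) = -4*(5 + p) = -20 - 4*p)
(-219 + B(0, 3))*511 = (-219 + (-20 - 4*3))*511 = (-219 + (-20 - 12))*511 = (-219 - 32)*511 = -251*511 = -128261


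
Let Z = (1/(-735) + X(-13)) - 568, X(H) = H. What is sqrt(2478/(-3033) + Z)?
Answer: I*sqrt(80943750290)/11795 ≈ 24.121*I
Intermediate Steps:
Z = -427036/735 (Z = (1/(-735) - 13) - 568 = (-1/735 - 13) - 568 = -9556/735 - 568 = -427036/735 ≈ -581.00)
sqrt(2478/(-3033) + Z) = sqrt(2478/(-3033) - 427036/735) = sqrt(2478*(-1/3033) - 427036/735) = sqrt(-826/1011 - 427036/735) = sqrt(-48037834/82565) = I*sqrt(80943750290)/11795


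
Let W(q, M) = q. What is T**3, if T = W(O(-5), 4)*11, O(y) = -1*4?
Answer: -85184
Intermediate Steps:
O(y) = -4
T = -44 (T = -4*11 = -44)
T**3 = (-44)**3 = -85184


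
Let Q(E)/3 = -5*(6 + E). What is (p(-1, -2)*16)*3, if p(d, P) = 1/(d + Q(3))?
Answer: -6/17 ≈ -0.35294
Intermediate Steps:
Q(E) = -90 - 15*E (Q(E) = 3*(-5*(6 + E)) = 3*(-30 - 5*E) = -90 - 15*E)
p(d, P) = 1/(-135 + d) (p(d, P) = 1/(d + (-90 - 15*3)) = 1/(d + (-90 - 45)) = 1/(d - 135) = 1/(-135 + d))
(p(-1, -2)*16)*3 = (16/(-135 - 1))*3 = (16/(-136))*3 = -1/136*16*3 = -2/17*3 = -6/17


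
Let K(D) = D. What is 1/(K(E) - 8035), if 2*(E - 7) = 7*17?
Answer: -2/15937 ≈ -0.00012549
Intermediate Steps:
E = 133/2 (E = 7 + (7*17)/2 = 7 + (½)*119 = 7 + 119/2 = 133/2 ≈ 66.500)
1/(K(E) - 8035) = 1/(133/2 - 8035) = 1/(-15937/2) = -2/15937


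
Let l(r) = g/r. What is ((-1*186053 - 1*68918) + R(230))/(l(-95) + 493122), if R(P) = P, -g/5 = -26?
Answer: -4840079/9369292 ≈ -0.51659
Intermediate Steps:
g = 130 (g = -5*(-26) = 130)
l(r) = 130/r
((-1*186053 - 1*68918) + R(230))/(l(-95) + 493122) = ((-1*186053 - 1*68918) + 230)/(130/(-95) + 493122) = ((-186053 - 68918) + 230)/(130*(-1/95) + 493122) = (-254971 + 230)/(-26/19 + 493122) = -254741/9369292/19 = -254741*19/9369292 = -4840079/9369292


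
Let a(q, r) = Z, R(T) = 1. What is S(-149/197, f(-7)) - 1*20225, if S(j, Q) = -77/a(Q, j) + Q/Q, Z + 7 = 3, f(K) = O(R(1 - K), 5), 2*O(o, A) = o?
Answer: -80819/4 ≈ -20205.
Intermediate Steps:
O(o, A) = o/2
f(K) = 1/2 (f(K) = (1/2)*1 = 1/2)
Z = -4 (Z = -7 + 3 = -4)
a(q, r) = -4
S(j, Q) = 81/4 (S(j, Q) = -77/(-4) + Q/Q = -77*(-1/4) + 1 = 77/4 + 1 = 81/4)
S(-149/197, f(-7)) - 1*20225 = 81/4 - 1*20225 = 81/4 - 20225 = -80819/4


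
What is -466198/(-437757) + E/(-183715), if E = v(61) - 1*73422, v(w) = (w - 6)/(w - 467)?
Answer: 47822179446379/32651546065530 ≈ 1.4646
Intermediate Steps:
v(w) = (-6 + w)/(-467 + w)
E = -29809387/406 (E = (-6 + 61)/(-467 + 61) - 1*73422 = 55/(-406) - 73422 = -1/406*55 - 73422 = -55/406 - 73422 = -29809387/406 ≈ -73422.)
-466198/(-437757) + E/(-183715) = -466198/(-437757) - 29809387/406/(-183715) = -466198*(-1/437757) - 29809387/406*(-1/183715) = 466198/437757 + 29809387/74588290 = 47822179446379/32651546065530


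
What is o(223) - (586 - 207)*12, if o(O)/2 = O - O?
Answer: -4548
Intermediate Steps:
o(O) = 0 (o(O) = 2*(O - O) = 2*0 = 0)
o(223) - (586 - 207)*12 = 0 - (586 - 207)*12 = 0 - 379*12 = 0 - 1*4548 = 0 - 4548 = -4548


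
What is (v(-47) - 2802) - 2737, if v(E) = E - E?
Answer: -5539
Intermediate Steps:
v(E) = 0
(v(-47) - 2802) - 2737 = (0 - 2802) - 2737 = -2802 - 2737 = -5539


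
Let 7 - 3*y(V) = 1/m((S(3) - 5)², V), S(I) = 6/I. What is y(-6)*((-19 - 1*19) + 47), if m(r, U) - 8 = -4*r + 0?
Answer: 591/28 ≈ 21.107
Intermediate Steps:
m(r, U) = 8 - 4*r (m(r, U) = 8 + (-4*r + 0) = 8 - 4*r)
y(V) = 197/84 (y(V) = 7/3 - 1/(3*(8 - 4*(6/3 - 5)²)) = 7/3 - 1/(3*(8 - 4*(6*(⅓) - 5)²)) = 7/3 - 1/(3*(8 - 4*(2 - 5)²)) = 7/3 - 1/(3*(8 - 4*(-3)²)) = 7/3 - 1/(3*(8 - 4*9)) = 7/3 - 1/(3*(8 - 36)) = 7/3 - ⅓/(-28) = 7/3 - ⅓*(-1/28) = 7/3 + 1/84 = 197/84)
y(-6)*((-19 - 1*19) + 47) = 197*((-19 - 1*19) + 47)/84 = 197*((-19 - 19) + 47)/84 = 197*(-38 + 47)/84 = (197/84)*9 = 591/28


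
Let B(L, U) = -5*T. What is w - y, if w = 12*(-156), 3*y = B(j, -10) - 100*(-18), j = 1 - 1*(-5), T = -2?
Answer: -7426/3 ≈ -2475.3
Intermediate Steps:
j = 6 (j = 1 + 5 = 6)
B(L, U) = 10 (B(L, U) = -5*(-2) = 10)
y = 1810/3 (y = (10 - 100*(-18))/3 = (10 + 1800)/3 = (⅓)*1810 = 1810/3 ≈ 603.33)
w = -1872
w - y = -1872 - 1*1810/3 = -1872 - 1810/3 = -7426/3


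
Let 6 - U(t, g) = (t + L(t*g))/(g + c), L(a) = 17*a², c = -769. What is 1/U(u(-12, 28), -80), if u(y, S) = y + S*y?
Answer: 283/4392039982 ≈ 6.4435e-8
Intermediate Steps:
U(t, g) = 6 - (t + 17*g²*t²)/(-769 + g) (U(t, g) = 6 - (t + 17*(t*g)²)/(g - 769) = 6 - (t + 17*(g*t)²)/(-769 + g) = 6 - (t + 17*(g²*t²))/(-769 + g) = 6 - (t + 17*g²*t²)/(-769 + g))
1/U(u(-12, 28), -80) = 1/((-4614 - (-12)*(1 + 28) + 6*(-80) - 17*(-80)²*(-12*(1 + 28))²)/(-769 - 80)) = 1/((-4614 - (-12)*29 - 480 - 17*6400*(-12*29)²)/(-849)) = 1/(-(-4614 - 1*(-348) - 480 - 17*6400*(-348)²)/849) = 1/(-(-4614 + 348 - 480 - 17*6400*121104)/849) = 1/(-(-4614 + 348 - 480 - 13176115200)/849) = 1/(-1/849*(-13176119946)) = 1/(4392039982/283) = 283/4392039982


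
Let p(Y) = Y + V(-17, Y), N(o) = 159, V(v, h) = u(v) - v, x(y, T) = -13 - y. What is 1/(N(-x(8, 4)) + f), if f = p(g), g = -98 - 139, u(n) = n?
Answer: -1/78 ≈ -0.012821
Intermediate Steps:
V(v, h) = 0 (V(v, h) = v - v = 0)
g = -237
p(Y) = Y (p(Y) = Y + 0 = Y)
f = -237
1/(N(-x(8, 4)) + f) = 1/(159 - 237) = 1/(-78) = -1/78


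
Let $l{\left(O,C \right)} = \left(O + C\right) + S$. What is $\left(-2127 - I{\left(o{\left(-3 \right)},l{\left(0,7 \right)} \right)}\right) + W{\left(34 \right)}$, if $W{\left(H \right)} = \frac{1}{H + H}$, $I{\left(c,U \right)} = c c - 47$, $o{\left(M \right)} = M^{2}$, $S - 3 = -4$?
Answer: $- \frac{146947}{68} \approx -2161.0$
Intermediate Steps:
$S = -1$ ($S = 3 - 4 = -1$)
$l{\left(O,C \right)} = -1 + C + O$ ($l{\left(O,C \right)} = \left(O + C\right) - 1 = \left(C + O\right) - 1 = -1 + C + O$)
$I{\left(c,U \right)} = -47 + c^{2}$ ($I{\left(c,U \right)} = c^{2} - 47 = -47 + c^{2}$)
$W{\left(H \right)} = \frac{1}{2 H}$
$\left(-2127 - I{\left(o{\left(-3 \right)},l{\left(0,7 \right)} \right)}\right) + W{\left(34 \right)} = \left(-2127 - \left(-47 + \left(\left(-3\right)^{2}\right)^{2}\right)\right) + \frac{1}{2 \cdot 34} = \left(-2127 - \left(-47 + 9^{2}\right)\right) + \frac{1}{2} \cdot \frac{1}{34} = \left(-2127 - \left(-47 + 81\right)\right) + \frac{1}{68} = \left(-2127 - 34\right) + \frac{1}{68} = -2161 + \frac{1}{68} = - \frac{146947}{68}$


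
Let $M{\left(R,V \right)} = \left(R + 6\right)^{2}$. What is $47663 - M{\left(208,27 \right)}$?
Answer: $1867$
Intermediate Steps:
$M{\left(R,V \right)} = \left(6 + R\right)^{2}$
$47663 - M{\left(208,27 \right)} = 47663 - \left(6 + 208\right)^{2} = 47663 - 214^{2} = 47663 - 45796 = 1867$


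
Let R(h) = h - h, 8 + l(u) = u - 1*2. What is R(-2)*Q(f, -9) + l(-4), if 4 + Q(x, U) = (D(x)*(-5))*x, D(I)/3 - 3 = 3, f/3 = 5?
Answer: -14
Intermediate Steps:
f = 15 (f = 3*5 = 15)
D(I) = 18 (D(I) = 9 + 3*3 = 9 + 9 = 18)
Q(x, U) = -4 - 90*x (Q(x, U) = -4 + (18*(-5))*x = -4 - 90*x)
l(u) = -10 + u (l(u) = -8 + (u - 1*2) = -8 + (u - 2) = -8 + (-2 + u) = -10 + u)
R(h) = 0
R(-2)*Q(f, -9) + l(-4) = 0*(-4 - 90*15) + (-10 - 4) = 0*(-4 - 1350) - 14 = 0*(-1354) - 14 = 0 - 14 = -14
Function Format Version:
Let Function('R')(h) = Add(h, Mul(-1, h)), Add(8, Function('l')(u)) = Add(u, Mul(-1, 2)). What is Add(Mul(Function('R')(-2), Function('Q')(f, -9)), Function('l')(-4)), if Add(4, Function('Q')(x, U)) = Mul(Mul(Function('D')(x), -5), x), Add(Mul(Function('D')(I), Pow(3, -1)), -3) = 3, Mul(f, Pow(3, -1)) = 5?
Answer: -14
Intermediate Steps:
f = 15 (f = Mul(3, 5) = 15)
Function('D')(I) = 18 (Function('D')(I) = Add(9, Mul(3, 3)) = Add(9, 9) = 18)
Function('Q')(x, U) = Add(-4, Mul(-90, x)) (Function('Q')(x, U) = Add(-4, Mul(Mul(18, -5), x)) = Add(-4, Mul(-90, x)))
Function('l')(u) = Add(-10, u) (Function('l')(u) = Add(-8, Add(u, Mul(-1, 2))) = Add(-8, Add(u, -2)) = Add(-8, Add(-2, u)) = Add(-10, u))
Function('R')(h) = 0
Add(Mul(Function('R')(-2), Function('Q')(f, -9)), Function('l')(-4)) = Add(Mul(0, Add(-4, Mul(-90, 15))), Add(-10, -4)) = Add(Mul(0, Add(-4, -1350)), -14) = Add(Mul(0, -1354), -14) = Add(0, -14) = -14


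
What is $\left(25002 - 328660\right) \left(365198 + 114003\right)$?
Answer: $-145513217258$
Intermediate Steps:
$\left(25002 - 328660\right) \left(365198 + 114003\right) = \left(-303658\right) 479201 = -145513217258$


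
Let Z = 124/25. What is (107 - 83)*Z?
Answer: 2976/25 ≈ 119.04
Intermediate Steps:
Z = 124/25 (Z = 124*(1/25) = 124/25 ≈ 4.9600)
(107 - 83)*Z = (107 - 83)*(124/25) = 24*(124/25) = 2976/25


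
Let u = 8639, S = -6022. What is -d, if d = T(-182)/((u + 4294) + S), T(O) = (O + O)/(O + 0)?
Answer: -2/6911 ≈ -0.00028939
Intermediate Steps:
T(O) = 2 (T(O) = (2*O)/O = 2)
d = 2/6911 (d = 2/((8639 + 4294) - 6022) = 2/(12933 - 6022) = 2/6911 ≈ 0.00028939)
-d = -1*2/6911 = -2/6911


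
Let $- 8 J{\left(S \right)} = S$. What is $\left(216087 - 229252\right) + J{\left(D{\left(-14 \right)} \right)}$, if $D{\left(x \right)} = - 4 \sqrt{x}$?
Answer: $-13165 + \frac{i \sqrt{14}}{2} \approx -13165.0 + 1.8708 i$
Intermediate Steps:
$J{\left(S \right)} = - \frac{S}{8}$
$\left(216087 - 229252\right) + J{\left(D{\left(-14 \right)} \right)} = \left(216087 - 229252\right) - \frac{\left(-4\right) \sqrt{-14}}{8} = -13165 - \frac{\left(-4\right) i \sqrt{14}}{8} = -13165 + \frac{i \sqrt{14}}{2}$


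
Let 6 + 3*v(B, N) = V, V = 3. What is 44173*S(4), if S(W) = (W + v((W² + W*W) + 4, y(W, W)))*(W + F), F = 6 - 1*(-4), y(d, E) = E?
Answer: 1855266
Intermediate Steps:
v(B, N) = -1 (v(B, N) = -2 + (⅓)*3 = -2 + 1 = -1)
F = 10 (F = 6 + 4 = 10)
S(W) = (-1 + W)*(10 + W) (S(W) = (W - 1)*(W + 10) = (-1 + W)*(10 + W))
44173*S(4) = 44173*(-10 + 4² + 9*4) = 44173*(-10 + 16 + 36) = 44173*42 = 1855266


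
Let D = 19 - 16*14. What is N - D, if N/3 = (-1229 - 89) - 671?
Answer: -5762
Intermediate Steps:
D = -205 (D = 19 - 224 = -205)
N = -5967 (N = 3*((-1229 - 89) - 671) = 3*(-1318 - 671) = 3*(-1989) = -5967)
N - D = -5967 - 1*(-205) = -5967 + 205 = -5762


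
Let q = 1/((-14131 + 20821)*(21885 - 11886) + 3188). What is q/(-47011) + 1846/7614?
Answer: 2902716179878387/11972524915288746 ≈ 0.24245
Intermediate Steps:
q = 1/66896498 (q = 1/(6690*9999 + 3188) = 1/(66893310 + 3188) = 1/66896498 ≈ 1.4948e-8)
q/(-47011) + 1846/7614 = (1/66896498)/(-47011) + 1846/7614 = (1/66896498)*(-1/47011) + 1846*(1/7614) = -1/3144871267478 + 923/3807 = 2902716179878387/11972524915288746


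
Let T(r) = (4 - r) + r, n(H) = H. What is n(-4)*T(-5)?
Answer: -16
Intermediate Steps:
T(r) = 4
n(-4)*T(-5) = -4*4 = -16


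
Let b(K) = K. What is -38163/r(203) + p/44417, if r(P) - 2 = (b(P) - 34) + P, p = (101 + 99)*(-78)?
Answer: -1700920371/16611958 ≈ -102.39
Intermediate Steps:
p = -15600 (p = 200*(-78) = -15600)
r(P) = -32 + 2*P (r(P) = 2 + ((P - 34) + P) = 2 + ((-34 + P) + P) = 2 + (-34 + 2*P) = -32 + 2*P)
-38163/r(203) + p/44417 = -38163/(-32 + 2*203) - 15600/44417 = -38163/(-32 + 406) - 15600*1/44417 = -38163/374 - 15600/44417 = -1700920371/16611958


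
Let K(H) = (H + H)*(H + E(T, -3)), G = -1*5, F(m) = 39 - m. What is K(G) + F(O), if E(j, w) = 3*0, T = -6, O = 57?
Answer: 32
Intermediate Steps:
G = -5
E(j, w) = 0
K(H) = 2*H**2 (K(H) = (H + H)*(H + 0) = (2*H)*H = 2*H**2)
K(G) + F(O) = 2*(-5)**2 + (39 - 1*57) = 2*25 + (39 - 57) = 50 - 18 = 32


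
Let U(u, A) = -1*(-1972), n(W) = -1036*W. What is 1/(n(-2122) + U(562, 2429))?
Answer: 1/2200364 ≈ 4.5447e-7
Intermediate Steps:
U(u, A) = 1972
1/(n(-2122) + U(562, 2429)) = 1/(-1036*(-2122) + 1972) = 1/(2198392 + 1972) = 1/2200364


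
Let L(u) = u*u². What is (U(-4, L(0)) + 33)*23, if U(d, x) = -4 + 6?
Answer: 805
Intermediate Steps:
L(u) = u³
U(d, x) = 2
(U(-4, L(0)) + 33)*23 = (2 + 33)*23 = 35*23 = 805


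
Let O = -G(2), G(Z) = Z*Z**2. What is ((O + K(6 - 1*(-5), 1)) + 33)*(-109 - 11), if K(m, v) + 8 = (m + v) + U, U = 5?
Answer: -4080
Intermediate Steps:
G(Z) = Z**3
O = -8 (O = -1*2**3 = -1*8 = -8)
K(m, v) = -3 + m + v (K(m, v) = -8 + ((m + v) + 5) = -8 + (5 + m + v) = -3 + m + v)
((O + K(6 - 1*(-5), 1)) + 33)*(-109 - 11) = ((-8 + (-3 + (6 - 1*(-5)) + 1)) + 33)*(-109 - 11) = ((-8 + (-3 + (6 + 5) + 1)) + 33)*(-120) = ((-8 + (-3 + 11 + 1)) + 33)*(-120) = ((-8 + 9) + 33)*(-120) = (1 + 33)*(-120) = 34*(-120) = -4080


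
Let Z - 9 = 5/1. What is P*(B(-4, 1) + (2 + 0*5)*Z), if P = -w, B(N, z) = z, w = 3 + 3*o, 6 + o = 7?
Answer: -174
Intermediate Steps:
o = 1 (o = -6 + 7 = 1)
w = 6 (w = 3 + 3*1 = 3 + 3 = 6)
Z = 14 (Z = 9 + 5/1 = 9 + 5*1 = 9 + 5 = 14)
P = -6 (P = -1*6 = -6)
P*(B(-4, 1) + (2 + 0*5)*Z) = -6*(1 + (2 + 0*5)*14) = -6*(1 + (2 + 0)*14) = -6*(1 + 2*14) = -6*(1 + 28) = -6*29 = -174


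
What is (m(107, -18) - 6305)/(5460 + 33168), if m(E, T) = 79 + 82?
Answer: -512/3219 ≈ -0.15906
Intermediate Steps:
m(E, T) = 161
(m(107, -18) - 6305)/(5460 + 33168) = (161 - 6305)/(5460 + 33168) = -6144/38628 = -6144*1/38628 = -512/3219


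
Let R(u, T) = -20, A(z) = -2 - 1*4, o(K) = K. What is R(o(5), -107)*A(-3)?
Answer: 120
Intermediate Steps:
A(z) = -6 (A(z) = -2 - 4 = -6)
R(o(5), -107)*A(-3) = -20*(-6) = 120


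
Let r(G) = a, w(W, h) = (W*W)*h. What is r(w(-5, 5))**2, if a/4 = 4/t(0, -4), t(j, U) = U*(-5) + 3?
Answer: 256/529 ≈ 0.48393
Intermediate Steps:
w(W, h) = h*W**2 (w(W, h) = W**2*h = h*W**2)
t(j, U) = 3 - 5*U (t(j, U) = -5*U + 3 = 3 - 5*U)
a = 16/23 (a = 4*(4/(3 - 5*(-4))) = 4*(4/(3 + 20)) = 4*(4/23) = 16/23 ≈ 0.69565)
r(G) = 16/23
r(w(-5, 5))**2 = (16/23)**2 = 256/529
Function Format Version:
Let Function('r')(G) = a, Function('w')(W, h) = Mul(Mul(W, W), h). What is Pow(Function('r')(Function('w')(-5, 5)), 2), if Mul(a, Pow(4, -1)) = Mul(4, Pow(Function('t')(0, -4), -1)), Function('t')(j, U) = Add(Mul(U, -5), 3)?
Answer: Rational(256, 529) ≈ 0.48393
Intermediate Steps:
Function('w')(W, h) = Mul(h, Pow(W, 2)) (Function('w')(W, h) = Mul(Pow(W, 2), h) = Mul(h, Pow(W, 2)))
Function('t')(j, U) = Add(3, Mul(-5, U)) (Function('t')(j, U) = Add(Mul(-5, U), 3) = Add(3, Mul(-5, U)))
a = Rational(16, 23) (a = Mul(4, Mul(4, Pow(Add(3, Mul(-5, -4)), -1))) = Mul(4, Mul(4, Pow(Add(3, 20), -1))) = Mul(4, Mul(4, Pow(23, -1))) = Mul(4, Mul(4, Rational(1, 23))) = Mul(4, Rational(4, 23)) = Rational(16, 23) ≈ 0.69565)
Function('r')(G) = Rational(16, 23)
Pow(Function('r')(Function('w')(-5, 5)), 2) = Pow(Rational(16, 23), 2) = Rational(256, 529)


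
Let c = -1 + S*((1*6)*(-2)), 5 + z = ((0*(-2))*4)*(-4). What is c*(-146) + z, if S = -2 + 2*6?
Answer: 17661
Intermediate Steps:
S = 10 (S = -2 + 12 = 10)
z = -5 (z = -5 + ((0*(-2))*4)*(-4) = -5 + (0*4)*(-4) = -5 + 0*(-4) = -5 + 0 = -5)
c = -121 (c = -1 + 10*((1*6)*(-2)) = -1 + 10*(6*(-2)) = -1 + 10*(-12) = -1 - 120 = -121)
c*(-146) + z = -121*(-146) - 5 = 17666 - 5 = 17661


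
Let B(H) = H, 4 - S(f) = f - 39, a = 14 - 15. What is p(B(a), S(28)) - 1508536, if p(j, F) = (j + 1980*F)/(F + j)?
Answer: -21089805/14 ≈ -1.5064e+6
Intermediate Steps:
a = -1
S(f) = 43 - f (S(f) = 4 - (f - 39) = 4 - (-39 + f) = 4 + (39 - f) = 43 - f)
p(j, F) = (j + 1980*F)/(F + j)
p(B(a), S(28)) - 1508536 = (-1 + 1980*(43 - 1*28))/((43 - 1*28) - 1) - 1508536 = (-1 + 1980*(43 - 28))/((43 - 28) - 1) - 1508536 = (-1 + 1980*15)/(15 - 1) - 1508536 = (-1 + 29700)/14 - 1508536 = (1/14)*29699 - 1508536 = 29699/14 - 1508536 = -21089805/14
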